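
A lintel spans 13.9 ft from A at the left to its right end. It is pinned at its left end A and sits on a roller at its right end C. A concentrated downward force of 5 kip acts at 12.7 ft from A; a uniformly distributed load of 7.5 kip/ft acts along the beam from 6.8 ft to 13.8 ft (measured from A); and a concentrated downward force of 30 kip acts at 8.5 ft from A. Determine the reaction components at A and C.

Resultant of the distributed load: 7.5 × 7 = 52.5 kip at 10.3 ft from A.
Taking moments about A: C_y·13.9 − 5·12.7 − (7.5·7)·10.3 − 30·8.5 = 0 → C_y = 859.25/13.9 = 61.8165 ≈ 61.82 kip.
ΣF_y = 0: A_y + 61.8165 − 5 − 7.5·7 − 30 = 0 → A_y = 25.68 kip.
ΣF_x = 0: no horizontal applied forces, so A_x = 0.

A_x = 0, A_y = 25.68 kip, C_y = 61.82 kip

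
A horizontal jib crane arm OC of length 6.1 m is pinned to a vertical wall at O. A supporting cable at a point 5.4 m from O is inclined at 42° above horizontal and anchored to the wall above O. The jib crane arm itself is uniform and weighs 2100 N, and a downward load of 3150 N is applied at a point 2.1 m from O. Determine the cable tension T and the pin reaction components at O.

T = 3603 N, O_x = 2678 N, O_y = 2839 N

ΣM about O: T·sin42°·5.4 − 2100·3.05 − 3150·2.1 = 0 → T = 13020/(5.4·0.669131) = 3603.35 ≈ 3603 N.
ΣF_x = 0: O_x − T·cos42° = 0 → O_x = 3603.35 × 0.743145 = 2678 N.
ΣF_y = 0: O_y + T·sin42° − 2100 − 3150 = 0 → O_y = 5250 − 3603.35 × 0.669131 = 2839 N.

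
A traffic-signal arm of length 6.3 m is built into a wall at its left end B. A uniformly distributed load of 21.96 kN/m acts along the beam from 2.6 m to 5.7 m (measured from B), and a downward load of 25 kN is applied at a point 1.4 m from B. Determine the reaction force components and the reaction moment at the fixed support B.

Resultant of the distributed load: 21.96 × 3.1 = 68.076 kN at 4.15 m from B.
ΣF_x = 0: B_x = 0.
ΣF_y = 0: B_y − 21.96·3.1 − 25 = 0 → B_y = 93.08 kN.
ΣM about B: M_B − (21.96·3.1)·4.15 − 25·1.4 = 0 → M_B = 317.5 kN·m.

B_x = 0, B_y = 93.08 kN, M_B = 317.5 kN·m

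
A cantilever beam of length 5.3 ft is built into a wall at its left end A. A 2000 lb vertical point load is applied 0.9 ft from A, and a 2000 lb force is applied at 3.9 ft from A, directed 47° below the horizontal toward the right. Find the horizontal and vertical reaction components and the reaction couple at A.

A_x = -1364 lb, A_y = 3463 lb, M_A = 7505 lb·ft

ΣF_x = 0: A_x + 2000·cos47° = 0 → A_x = -1364 lb.
ΣF_y = 0: A_y − 2000 − 2000·sin47° = 0 → A_y = 3463 lb.
ΣM about A: M_A − 2000·0.9 − 2000·sin47°·3.9 = 0 → M_A = 7505 lb·ft.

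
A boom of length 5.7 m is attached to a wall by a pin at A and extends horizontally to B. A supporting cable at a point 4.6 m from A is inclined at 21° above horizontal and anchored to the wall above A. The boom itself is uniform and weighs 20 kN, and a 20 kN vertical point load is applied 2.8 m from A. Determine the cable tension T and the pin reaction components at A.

T = 68.55 kN, A_x = 63.99 kN, A_y = 15.43 kN

ΣM about A: T·sin21°·4.6 − 20·2.85 − 20·2.8 = 0 → T = 113/(4.6·0.358368) = 68.5475 ≈ 68.55 kN.
ΣF_x = 0: A_x − T·cos21° = 0 → A_x = 68.5475 × 0.93358 = 63.99 kN.
ΣF_y = 0: A_y + T·sin21° − 20 − 20 = 0 → A_y = 40 − 68.5475 × 0.358368 = 15.43 kN.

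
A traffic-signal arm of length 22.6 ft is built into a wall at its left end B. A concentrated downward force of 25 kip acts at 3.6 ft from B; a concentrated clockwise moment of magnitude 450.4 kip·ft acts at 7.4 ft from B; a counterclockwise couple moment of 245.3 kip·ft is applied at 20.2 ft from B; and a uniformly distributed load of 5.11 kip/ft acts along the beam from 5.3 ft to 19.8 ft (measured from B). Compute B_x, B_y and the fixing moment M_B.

B_x = 0, B_y = 99.09 kip, M_B = 1225 kip·ft

Resultant of the distributed load: 5.11 × 14.5 = 74.095 kip at 12.55 ft from B.
ΣF_x = 0: B_x = 0.
ΣF_y = 0: B_y − 25 − 5.11·14.5 = 0 → B_y = 99.09 kip.
ΣM about B: M_B − 25·3.6 − 450.4 + 245.3 − (5.11·14.5)·12.55 = 0 → M_B = 1225 kip·ft.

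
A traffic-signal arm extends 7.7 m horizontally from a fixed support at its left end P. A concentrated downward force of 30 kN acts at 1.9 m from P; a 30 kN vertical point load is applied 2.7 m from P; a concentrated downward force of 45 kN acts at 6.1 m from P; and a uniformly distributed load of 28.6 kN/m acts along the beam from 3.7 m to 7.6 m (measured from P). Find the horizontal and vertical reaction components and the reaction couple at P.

P_x = 0, P_y = 216.5 kN, M_P = 1043 kN·m

Resultant of the distributed load: 28.6 × 3.9 = 111.54 kN at 5.65 m from P.
ΣF_x = 0: P_x = 0.
ΣF_y = 0: P_y − 30 − 30 − 45 − 28.6·3.9 = 0 → P_y = 216.5 kN.
ΣM about P: M_P − 30·1.9 − 30·2.7 − 45·6.1 − (28.6·3.9)·5.65 = 0 → M_P = 1043 kN·m.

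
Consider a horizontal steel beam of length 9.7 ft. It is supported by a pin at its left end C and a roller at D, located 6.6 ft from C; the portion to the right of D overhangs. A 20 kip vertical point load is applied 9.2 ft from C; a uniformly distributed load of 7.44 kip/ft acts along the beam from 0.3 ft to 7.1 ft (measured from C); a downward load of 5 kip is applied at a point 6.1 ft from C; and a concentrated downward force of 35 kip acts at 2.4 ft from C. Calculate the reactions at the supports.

C_x = 0, C_y = 37.00 kip, D_y = 73.59 kip

Resultant of the distributed load: 7.44 × 6.8 = 50.592 kip at 3.7 ft from C.
ΣM about C: D_y·6.6 − 20·9.2 − (7.44·6.8)·3.7 − 5·6.1 − 35·2.4 = 0 → D_y = 485.6904/6.6 = 73.5895 ≈ 73.59 kip.
ΣF_y = 0: C_y + 73.5895 − 20 − 7.44·6.8 − 5 − 35 = 0 → C_y = 37.00 kip.
ΣF_x = 0: no horizontal applied forces, so C_x = 0.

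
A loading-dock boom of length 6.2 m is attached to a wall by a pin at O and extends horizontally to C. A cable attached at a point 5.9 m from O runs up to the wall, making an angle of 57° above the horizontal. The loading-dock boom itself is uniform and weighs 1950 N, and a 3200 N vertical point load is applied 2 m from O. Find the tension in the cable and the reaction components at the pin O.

ΣM about O: T·sin57°·5.9 − 1950·3.1 − 3200·2 = 0 → T = 12445/(5.9·0.838671) = 2515.08 ≈ 2515 N.
ΣF_x = 0: O_x − T·cos57° = 0 → O_x = 2515.08 × 0.544639 = 1370 N.
ΣF_y = 0: O_y + T·sin57° − 1950 − 3200 = 0 → O_y = 5150 − 2515.08 × 0.838671 = 3041 N.

T = 2515 N, O_x = 1370 N, O_y = 3041 N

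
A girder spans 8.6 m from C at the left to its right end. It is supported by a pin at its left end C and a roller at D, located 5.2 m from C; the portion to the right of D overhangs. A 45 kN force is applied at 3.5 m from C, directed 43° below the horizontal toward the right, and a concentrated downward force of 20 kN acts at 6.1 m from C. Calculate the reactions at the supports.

Moments about C: D_y·5.2 − 45·sin43°·3.5 − 20·6.1 = 0 → D_y = 229.415/5.2 = 44.1183 ≈ 44.12 kN.
ΣF_y = 0: C_y + 44.1183 − 45·sin43° − 20 = 0 → C_y = 6.572 kN.
ΣF_x = 0: C_x + 45·cos43° = 0 → C_x = -32.91 kN.

C_x = -32.91 kN, C_y = 6.572 kN, D_y = 44.12 kN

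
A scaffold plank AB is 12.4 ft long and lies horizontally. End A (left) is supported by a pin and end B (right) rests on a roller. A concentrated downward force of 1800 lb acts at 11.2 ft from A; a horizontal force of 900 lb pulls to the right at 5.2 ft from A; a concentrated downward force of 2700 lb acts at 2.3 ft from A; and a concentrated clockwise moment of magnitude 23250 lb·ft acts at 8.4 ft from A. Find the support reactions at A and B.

A_x = -900.0 lb, A_y = 498.4 lb, B_y = 4002 lb

Taking moments about A: B_y·12.4 − 1800·11.2 − 2700·2.3 − 23250 = 0 → B_y = 49620/12.4 = 4001.61 ≈ 4002 lb.
ΣF_y = 0: A_y + 4001.61 − 1800 − 2700 = 0 → A_y = 498.4 lb.
ΣF_x = 0: A_x + 900 = 0 → A_x = -900.0 lb.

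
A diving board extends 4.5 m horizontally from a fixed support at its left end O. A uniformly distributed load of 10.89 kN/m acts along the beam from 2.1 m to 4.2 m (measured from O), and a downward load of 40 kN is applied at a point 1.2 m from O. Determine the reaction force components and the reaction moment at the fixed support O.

Resultant of the distributed load: 10.89 × 2.1 = 22.869 kN at 3.15 m from O.
ΣF_x = 0: O_x = 0.
ΣF_y = 0: O_y − 10.89·2.1 − 40 = 0 → O_y = 62.87 kN.
ΣM about O: M_O − (10.89·2.1)·3.15 − 40·1.2 = 0 → M_O = 120.0 kN·m.

O_x = 0, O_y = 62.87 kN, M_O = 120.0 kN·m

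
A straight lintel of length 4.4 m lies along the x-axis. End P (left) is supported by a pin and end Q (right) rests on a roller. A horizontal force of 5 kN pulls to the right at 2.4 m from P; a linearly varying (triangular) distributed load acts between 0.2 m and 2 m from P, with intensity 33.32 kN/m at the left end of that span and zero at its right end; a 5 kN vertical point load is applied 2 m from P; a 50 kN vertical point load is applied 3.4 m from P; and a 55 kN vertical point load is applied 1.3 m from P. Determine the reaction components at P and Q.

Resultant of the triangular load: ½ × 33.32 × 1.8 = 29.988 kN, acting at 0.8 m from P (one-third of the span from the peak).
Moments about P: Q_y·4.4 − (½·33.32·1.8)·0.8 − 5·2 − 50·3.4 − 55·1.3 = 0 → Q_y = 275.4904/4.4 = 62.6115 ≈ 62.61 kN.
ΣF_y = 0: P_y + 62.6115 − ½·33.32·1.8 − 5 − 50 − 55 = 0 → P_y = 77.38 kN.
ΣF_x = 0: P_x + 5 = 0 → P_x = -5.000 kN.

P_x = -5.000 kN, P_y = 77.38 kN, Q_y = 62.61 kN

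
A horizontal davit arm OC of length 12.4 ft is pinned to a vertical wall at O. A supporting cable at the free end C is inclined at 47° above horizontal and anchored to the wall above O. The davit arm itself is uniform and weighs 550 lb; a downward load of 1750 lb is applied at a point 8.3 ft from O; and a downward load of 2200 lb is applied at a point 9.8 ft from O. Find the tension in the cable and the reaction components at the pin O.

T = 4355 lb, O_x = 2970 lb, O_y = 1315 lb

ΣM about O: T·sin47°·12.4 − 550·6.2 − 1750·8.3 − 2200·9.8 = 0 → T = 39495/(12.4·0.731354) = 4355.05 ≈ 4355 lb.
ΣF_x = 0: O_x − T·cos47° = 0 → O_x = 4355.05 × 0.681998 = 2970 lb.
ΣF_y = 0: O_y + T·sin47° − 550 − 1750 − 2200 = 0 → O_y = 4500 − 4355.05 × 0.731354 = 1315 lb.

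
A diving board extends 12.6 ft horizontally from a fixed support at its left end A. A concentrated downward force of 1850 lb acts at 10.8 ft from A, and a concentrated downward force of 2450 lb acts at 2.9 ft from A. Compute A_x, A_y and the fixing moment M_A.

A_x = 0, A_y = 4300 lb, M_A = 27080 lb·ft

ΣF_x = 0: A_x = 0.
ΣF_y = 0: A_y − 1850 − 2450 = 0 → A_y = 4300 lb.
ΣM about A: M_A − 1850·10.8 − 2450·2.9 = 0 → M_A = 27080 lb·ft.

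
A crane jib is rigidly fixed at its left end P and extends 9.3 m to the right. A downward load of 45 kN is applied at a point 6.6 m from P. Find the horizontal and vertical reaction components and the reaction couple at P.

ΣF_x = 0: P_x = 0.
ΣF_y = 0: P_y − 45 = 0 → P_y = 45.00 kN.
ΣM about P: M_P − 45·6.6 = 0 → M_P = 297.0 kN·m.

P_x = 0, P_y = 45.00 kN, M_P = 297.0 kN·m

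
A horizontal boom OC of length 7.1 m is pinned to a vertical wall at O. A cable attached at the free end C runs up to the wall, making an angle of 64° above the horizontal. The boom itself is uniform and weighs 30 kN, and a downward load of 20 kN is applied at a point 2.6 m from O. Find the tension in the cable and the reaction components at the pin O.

ΣM about O: T·sin64°·7.1 − 30·3.55 − 20·2.6 = 0 → T = 158.5/(7.1·0.898794) = 24.8377 ≈ 24.84 kN.
ΣF_x = 0: O_x − T·cos64° = 0 → O_x = 24.8377 × 0.438371 = 10.89 kN.
ΣF_y = 0: O_y + T·sin64° − 30 − 20 = 0 → O_y = 50 − 24.8377 × 0.898794 = 27.68 kN.

T = 24.84 kN, O_x = 10.89 kN, O_y = 27.68 kN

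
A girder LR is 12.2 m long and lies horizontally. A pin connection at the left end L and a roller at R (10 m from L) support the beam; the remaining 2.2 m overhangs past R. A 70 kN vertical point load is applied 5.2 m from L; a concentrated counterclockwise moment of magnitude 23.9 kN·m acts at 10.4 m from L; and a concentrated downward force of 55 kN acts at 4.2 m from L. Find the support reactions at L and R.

ΣM about L: R_y·10 − 70·5.2 + 23.9 − 55·4.2 = 0 → R_y = 571.1/10 = 57.11 kN.
ΣF_y = 0: L_y + 57.11 − 70 − 55 = 0 → L_y = 67.89 kN.
ΣF_x = 0: no horizontal applied forces, so L_x = 0.

L_x = 0, L_y = 67.89 kN, R_y = 57.11 kN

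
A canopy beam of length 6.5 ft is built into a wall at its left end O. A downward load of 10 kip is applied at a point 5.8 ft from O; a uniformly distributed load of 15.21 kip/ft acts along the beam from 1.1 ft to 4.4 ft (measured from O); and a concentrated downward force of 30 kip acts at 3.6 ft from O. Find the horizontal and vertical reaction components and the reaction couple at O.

O_x = 0, O_y = 90.19 kip, M_O = 304.0 kip·ft

Resultant of the distributed load: 15.21 × 3.3 = 50.193 kip at 2.75 ft from O.
ΣF_x = 0: O_x = 0.
ΣF_y = 0: O_y − 10 − 15.21·3.3 − 30 = 0 → O_y = 90.19 kip.
ΣM about O: M_O − 10·5.8 − (15.21·3.3)·2.75 − 30·3.6 = 0 → M_O = 304.0 kip·ft.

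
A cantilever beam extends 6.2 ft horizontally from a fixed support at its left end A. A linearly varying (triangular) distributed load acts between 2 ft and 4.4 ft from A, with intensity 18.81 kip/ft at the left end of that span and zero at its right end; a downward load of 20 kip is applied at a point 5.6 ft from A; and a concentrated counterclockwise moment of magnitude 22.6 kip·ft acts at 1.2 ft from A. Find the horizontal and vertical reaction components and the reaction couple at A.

Resultant of the triangular load: ½ × 18.81 × 2.4 = 22.572 kip, acting at 2.8 ft from A (one-third of the span from the peak).
ΣF_x = 0: A_x = 0.
ΣF_y = 0: A_y − ½·18.81·2.4 − 20 = 0 → A_y = 42.57 kip.
ΣM about A: M_A − (½·18.81·2.4)·2.8 − 20·5.6 + 22.6 = 0 → M_A = 152.6 kip·ft.

A_x = 0, A_y = 42.57 kip, M_A = 152.6 kip·ft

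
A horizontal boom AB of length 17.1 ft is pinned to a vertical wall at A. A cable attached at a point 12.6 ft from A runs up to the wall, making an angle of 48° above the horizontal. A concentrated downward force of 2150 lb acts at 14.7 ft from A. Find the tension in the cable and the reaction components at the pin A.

T = 3375 lb, A_x = 2259 lb, A_y = -358.3 lb

ΣM about A: T·sin48°·12.6 − 2150·14.7 = 0 → T = 31605/(12.6·0.743145) = 3375.29 ≈ 3375 lb.
ΣF_x = 0: A_x − T·cos48° = 0 → A_x = 3375.29 × 0.669131 = 2259 lb.
ΣF_y = 0: A_y + T·sin48° − 2150 = 0 → A_y = 2150 − 3375.29 × 0.743145 = -358.3 lb.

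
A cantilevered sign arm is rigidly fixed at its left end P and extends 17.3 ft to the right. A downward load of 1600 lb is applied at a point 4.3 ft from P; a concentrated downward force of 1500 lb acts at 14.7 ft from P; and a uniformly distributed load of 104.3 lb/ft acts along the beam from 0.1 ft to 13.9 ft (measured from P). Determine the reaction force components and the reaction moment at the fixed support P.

P_x = 0, P_y = 4539 lb, M_P = 39010 lb·ft

Resultant of the distributed load: 104.3 × 13.8 = 1439.34 lb at 7 ft from P.
ΣF_x = 0: P_x = 0.
ΣF_y = 0: P_y − 1600 − 1500 − 104.3·13.8 = 0 → P_y = 4539 lb.
ΣM about P: M_P − 1600·4.3 − 1500·14.7 − (104.3·13.8)·7 = 0 → M_P = 39010 lb·ft.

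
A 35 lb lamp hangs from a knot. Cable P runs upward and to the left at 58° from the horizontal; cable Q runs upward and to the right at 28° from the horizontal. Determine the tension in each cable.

ΣF_x = 0: −T_P·cos58° + T_Q·cos28° = 0 → T_Q = 0.600171·T_P.
ΣF_y = 0: T_P·sin58° + T_Q·sin28° = 35.
Substitute: T_P·(0.848048 + 0.600171·0.469472) = 35 → T_P = 30.9786 ≈ 30.98 lb.
Then T_Q = 0.600171 × 30.9786 = 18.59 lb.

T_P = 30.98 lb, T_Q = 18.59 lb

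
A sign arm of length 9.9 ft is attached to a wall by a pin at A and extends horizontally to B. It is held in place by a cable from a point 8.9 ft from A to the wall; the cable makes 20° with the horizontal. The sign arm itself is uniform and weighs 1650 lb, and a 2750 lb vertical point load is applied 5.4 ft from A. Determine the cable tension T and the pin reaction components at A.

ΣM about A: T·sin20°·8.9 − 1650·4.95 − 2750·5.4 = 0 → T = 23017.5/(8.9·0.34202) = 7561.65 ≈ 7562 lb.
ΣF_x = 0: A_x − T·cos20° = 0 → A_x = 7561.65 × 0.939693 = 7106 lb.
ΣF_y = 0: A_y + T·sin20° − 1650 − 2750 = 0 → A_y = 4400 − 7561.65 × 0.34202 = 1814 lb.

T = 7562 lb, A_x = 7106 lb, A_y = 1814 lb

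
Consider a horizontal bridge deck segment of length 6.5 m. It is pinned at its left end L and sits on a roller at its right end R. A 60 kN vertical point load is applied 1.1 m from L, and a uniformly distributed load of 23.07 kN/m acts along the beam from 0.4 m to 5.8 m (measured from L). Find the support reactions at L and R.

L_x = 0, L_y = 115.0 kN, R_y = 69.57 kN

Resultant of the distributed load: 23.07 × 5.4 = 124.578 kN at 3.1 m from L.
Moments about L: R_y·6.5 − 60·1.1 − (23.07·5.4)·3.1 = 0 → R_y = 452.1918/6.5 = 69.568 ≈ 69.57 kN.
ΣF_y = 0: L_y + 69.568 − 60 − 23.07·5.4 = 0 → L_y = 115.0 kN.
ΣF_x = 0: no horizontal applied forces, so L_x = 0.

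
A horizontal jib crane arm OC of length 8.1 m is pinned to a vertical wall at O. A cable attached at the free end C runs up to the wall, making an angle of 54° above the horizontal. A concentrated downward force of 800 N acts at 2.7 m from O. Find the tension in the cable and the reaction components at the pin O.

ΣM about O: T·sin54°·8.1 − 800·2.7 = 0 → T = 2160/(8.1·0.809017) = 329.618 ≈ 329.6 N.
ΣF_x = 0: O_x − T·cos54° = 0 → O_x = 329.618 × 0.587785 = 193.7 N.
ΣF_y = 0: O_y + T·sin54° − 800 = 0 → O_y = 800 − 329.618 × 0.809017 = 533.3 N.

T = 329.6 N, O_x = 193.7 N, O_y = 533.3 N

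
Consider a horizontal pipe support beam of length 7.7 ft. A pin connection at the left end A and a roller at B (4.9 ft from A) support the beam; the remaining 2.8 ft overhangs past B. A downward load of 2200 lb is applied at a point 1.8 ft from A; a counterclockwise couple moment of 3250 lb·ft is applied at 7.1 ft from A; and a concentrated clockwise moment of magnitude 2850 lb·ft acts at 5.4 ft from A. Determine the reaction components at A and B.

ΣM about A: B_y·4.9 − 2200·1.8 + 3250 − 2850 = 0 → B_y = 3560/4.9 = 726.531 ≈ 726.5 lb.
ΣF_y = 0: A_y + 726.531 − 2200 = 0 → A_y = 1473 lb.
ΣF_x = 0: no horizontal applied forces, so A_x = 0.

A_x = 0, A_y = 1473 lb, B_y = 726.5 lb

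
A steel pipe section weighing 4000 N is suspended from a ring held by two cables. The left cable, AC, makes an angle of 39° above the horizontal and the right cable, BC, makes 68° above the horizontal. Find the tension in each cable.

ΣF_x = 0: −T_AC·cos39° + T_BC·cos68° = 0 → T_BC = 2.07457·T_AC.
ΣF_y = 0: T_AC·sin39° + T_BC·sin68° = 4000.
Substitute: T_AC·(0.62932 + 2.07457·0.927184) = 4000 → T_AC = 1566.89 ≈ 1567 N.
Then T_BC = 2.07457 × 1566.89 = 3251 N.

T_AC = 1567 N, T_BC = 3251 N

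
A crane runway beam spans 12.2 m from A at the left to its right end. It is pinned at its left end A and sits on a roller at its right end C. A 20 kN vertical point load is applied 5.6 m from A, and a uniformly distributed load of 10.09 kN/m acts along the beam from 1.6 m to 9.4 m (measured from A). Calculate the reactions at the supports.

A_x = 0, A_y = 54.04 kN, C_y = 44.66 kN

Resultant of the distributed load: 10.09 × 7.8 = 78.702 kN at 5.5 m from A.
ΣM about A: C_y·12.2 − 20·5.6 − (10.09·7.8)·5.5 = 0 → C_y = 544.861/12.2 = 44.6607 ≈ 44.66 kN.
ΣF_y = 0: A_y + 44.6607 − 20 − 10.09·7.8 = 0 → A_y = 54.04 kN.
ΣF_x = 0: no horizontal applied forces, so A_x = 0.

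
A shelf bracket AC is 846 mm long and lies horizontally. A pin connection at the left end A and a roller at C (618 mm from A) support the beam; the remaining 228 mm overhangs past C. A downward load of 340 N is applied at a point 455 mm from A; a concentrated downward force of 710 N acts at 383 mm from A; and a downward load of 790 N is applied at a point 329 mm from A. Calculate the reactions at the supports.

A_x = 0, A_y = 729.1 N, C_y = 1111 N

Moments about A: C_y·618 − 340·455 − 710·383 − 790·329 = 0 → C_y = 686540/618 = 1110.91 ≈ 1111 N.
ΣF_y = 0: A_y + 1110.91 − 340 − 710 − 790 = 0 → A_y = 729.1 N.
ΣF_x = 0: no horizontal applied forces, so A_x = 0.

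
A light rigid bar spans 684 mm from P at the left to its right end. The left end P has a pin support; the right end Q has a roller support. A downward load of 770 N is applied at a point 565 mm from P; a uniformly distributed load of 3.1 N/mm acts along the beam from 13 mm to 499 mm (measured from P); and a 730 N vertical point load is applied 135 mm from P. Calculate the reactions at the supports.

Resultant of the distributed load: 3.1 × 486 = 1506.6 N at 256 mm from P.
ΣM about P: Q_y·684 − 770·565 − (3.1·486)·256 − 730·135 = 0 → Q_y = 919289.6/684 = 1343.99 ≈ 1344 N.
ΣF_y = 0: P_y + 1343.99 − 770 − 3.1·486 − 730 = 0 → P_y = 1663 N.
ΣF_x = 0: no horizontal applied forces, so P_x = 0.

P_x = 0, P_y = 1663 N, Q_y = 1344 N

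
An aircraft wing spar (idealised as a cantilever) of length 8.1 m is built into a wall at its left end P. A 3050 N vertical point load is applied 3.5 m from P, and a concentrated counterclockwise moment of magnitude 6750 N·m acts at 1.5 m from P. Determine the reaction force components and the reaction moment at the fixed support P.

ΣF_x = 0: P_x = 0.
ΣF_y = 0: P_y − 3050 = 0 → P_y = 3050 N.
ΣM about P: M_P − 3050·3.5 + 6750 = 0 → M_P = 3925 N·m.

P_x = 0, P_y = 3050 N, M_P = 3925 N·m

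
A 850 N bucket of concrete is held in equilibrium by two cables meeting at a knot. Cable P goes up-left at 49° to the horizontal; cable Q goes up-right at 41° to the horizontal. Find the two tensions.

ΣF_x = 0: −T_P·cos49° + T_Q·cos41° = 0 → T_Q = 0.869287·T_P.
ΣF_y = 0: T_P·sin49° + T_Q·sin41° = 850.
Substitute: T_P·(0.75471 + 0.869287·0.656059) = 850 → T_P = 641.503 ≈ 641.5 N.
Then T_Q = 0.869287 × 641.503 = 557.7 N.

T_P = 641.5 N, T_Q = 557.7 N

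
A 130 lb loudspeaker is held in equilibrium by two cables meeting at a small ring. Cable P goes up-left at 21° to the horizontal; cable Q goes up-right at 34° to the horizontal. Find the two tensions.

T_P = 131.6 lb, T_Q = 148.2 lb

ΣF_x = 0: −T_P·cos21° + T_Q·cos34° = 0 → T_Q = 1.1261·T_P.
ΣF_y = 0: T_P·sin21° + T_Q·sin34° = 130.
Substitute: T_P·(0.358368 + 1.1261·0.559193) = 130 → T_P = 131.569 ≈ 131.6 lb.
Then T_Q = 1.1261 × 131.569 = 148.2 lb.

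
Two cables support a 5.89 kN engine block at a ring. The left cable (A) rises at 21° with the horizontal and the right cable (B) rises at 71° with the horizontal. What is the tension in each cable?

T_A = 1.919 kN, T_B = 5.502 kN

ΣF_x = 0: −T_A·cos21° + T_B·cos71° = 0 → T_B = 2.86754·T_A.
ΣF_y = 0: T_A·sin21° + T_B·sin71° = 5.89.
Substitute: T_A·(0.358368 + 2.86754·0.945519) = 5.89 → T_A = 1.91877 ≈ 1.919 kN.
Then T_B = 2.86754 × 1.91877 = 5.502 kN.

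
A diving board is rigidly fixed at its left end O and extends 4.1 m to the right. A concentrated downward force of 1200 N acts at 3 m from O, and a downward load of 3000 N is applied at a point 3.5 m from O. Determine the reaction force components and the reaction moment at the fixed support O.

ΣF_x = 0: O_x = 0.
ΣF_y = 0: O_y − 1200 − 3000 = 0 → O_y = 4200 N.
ΣM about O: M_O − 1200·3 − 3000·3.5 = 0 → M_O = 14100 N·m.

O_x = 0, O_y = 4200 N, M_O = 14100 N·m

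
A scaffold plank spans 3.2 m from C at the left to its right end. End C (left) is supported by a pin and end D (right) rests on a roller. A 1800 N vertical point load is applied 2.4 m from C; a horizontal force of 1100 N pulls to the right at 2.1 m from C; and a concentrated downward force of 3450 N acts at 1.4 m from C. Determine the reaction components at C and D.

ΣM about C: D_y·3.2 − 1800·2.4 − 3450·1.4 = 0 → D_y = 9150/3.2 = 2859.38 ≈ 2859 N.
ΣF_y = 0: C_y + 2859.38 − 1800 − 3450 = 0 → C_y = 2391 N.
ΣF_x = 0: C_x + 1100 = 0 → C_x = -1100 N.

C_x = -1100 N, C_y = 2391 N, D_y = 2859 N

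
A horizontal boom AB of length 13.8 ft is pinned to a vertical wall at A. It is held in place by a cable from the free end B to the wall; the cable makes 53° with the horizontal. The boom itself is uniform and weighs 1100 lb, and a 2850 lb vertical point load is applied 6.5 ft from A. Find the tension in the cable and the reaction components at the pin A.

T = 2370 lb, A_x = 1426 lb, A_y = 2058 lb

ΣM about A: T·sin53°·13.8 − 1100·6.9 − 2850·6.5 = 0 → T = 26115/(13.8·0.798636) = 2369.53 ≈ 2370 lb.
ΣF_x = 0: A_x − T·cos53° = 0 → A_x = 2369.53 × 0.601815 = 1426 lb.
ΣF_y = 0: A_y + T·sin53° − 1100 − 2850 = 0 → A_y = 3950 − 2369.53 × 0.798636 = 2058 lb.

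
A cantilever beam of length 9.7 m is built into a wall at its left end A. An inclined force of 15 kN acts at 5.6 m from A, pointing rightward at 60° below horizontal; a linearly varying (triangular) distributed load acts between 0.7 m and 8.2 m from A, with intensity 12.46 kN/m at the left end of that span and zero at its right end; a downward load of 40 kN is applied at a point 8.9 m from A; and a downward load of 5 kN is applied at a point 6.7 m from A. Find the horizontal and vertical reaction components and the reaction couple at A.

Resultant of the triangular load: ½ × 12.46 × 7.5 = 46.725 kN, acting at 3.2 m from A (one-third of the span from the peak).
ΣF_x = 0: A_x + 15·cos60° = 0 → A_x = -7.500 kN.
ΣF_y = 0: A_y − 15·sin60° − ½·12.46·7.5 − 40 − 5 = 0 → A_y = 104.7 kN.
ΣM about A: M_A − 15·sin60°·5.6 − (½·12.46·7.5)·3.2 − 40·8.9 − 5·6.7 = 0 → M_A = 611.8 kN·m.

A_x = -7.500 kN, A_y = 104.7 kN, M_A = 611.8 kN·m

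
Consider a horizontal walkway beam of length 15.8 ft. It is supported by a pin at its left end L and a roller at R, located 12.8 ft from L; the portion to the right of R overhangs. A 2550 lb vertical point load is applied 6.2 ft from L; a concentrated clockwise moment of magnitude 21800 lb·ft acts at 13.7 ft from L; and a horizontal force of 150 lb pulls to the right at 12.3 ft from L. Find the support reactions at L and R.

L_x = -150.0 lb, L_y = -388.3 lb, R_y = 2938 lb

Moments about L: R_y·12.8 − 2550·6.2 − 21800 = 0 → R_y = 37610/12.8 = 2938.28 ≈ 2938 lb.
ΣF_y = 0: L_y + 2938.28 − 2550 = 0 → L_y = -388.3 lb.
ΣF_x = 0: L_x + 150 = 0 → L_x = -150.0 lb.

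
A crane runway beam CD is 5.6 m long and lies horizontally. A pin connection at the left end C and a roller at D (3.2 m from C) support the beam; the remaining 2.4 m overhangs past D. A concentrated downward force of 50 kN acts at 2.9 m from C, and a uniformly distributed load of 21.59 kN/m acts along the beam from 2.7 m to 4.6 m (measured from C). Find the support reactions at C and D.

C_x = 0, C_y = -1.081 kN, D_y = 92.10 kN

Resultant of the distributed load: 21.59 × 1.9 = 41.021 kN at 3.65 m from C.
Moments about C: D_y·3.2 − 50·2.9 − (21.59·1.9)·3.65 = 0 → D_y = 294.72665/3.2 = 92.1021 ≈ 92.10 kN.
ΣF_y = 0: C_y + 92.1021 − 50 − 21.59·1.9 = 0 → C_y = -1.081 kN.
ΣF_x = 0: no horizontal applied forces, so C_x = 0.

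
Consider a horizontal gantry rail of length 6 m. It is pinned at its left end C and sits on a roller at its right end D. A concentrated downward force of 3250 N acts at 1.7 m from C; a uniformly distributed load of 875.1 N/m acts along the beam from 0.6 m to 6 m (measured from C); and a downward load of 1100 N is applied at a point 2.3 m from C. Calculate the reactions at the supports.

Resultant of the distributed load: 875.1 × 5.4 = 4725.54 N at 3.3 m from C.
ΣM about C: D_y·6 − 3250·1.7 − (875.1·5.4)·3.3 − 1100·2.3 = 0 → D_y = 23649.282/6 = 3941.55 ≈ 3942 N.
ΣF_y = 0: C_y + 3941.55 − 3250 − 875.1·5.4 − 1100 = 0 → C_y = 5134 N.
ΣF_x = 0: no horizontal applied forces, so C_x = 0.

C_x = 0, C_y = 5134 N, D_y = 3942 N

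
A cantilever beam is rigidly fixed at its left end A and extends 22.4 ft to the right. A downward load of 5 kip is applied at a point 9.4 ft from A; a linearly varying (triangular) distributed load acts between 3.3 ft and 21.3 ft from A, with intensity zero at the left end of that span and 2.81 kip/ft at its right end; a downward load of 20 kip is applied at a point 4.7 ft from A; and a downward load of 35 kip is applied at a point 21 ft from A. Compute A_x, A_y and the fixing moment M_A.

Resultant of the triangular load: ½ × 2.81 × 18 = 25.29 kip, acting at 15.3 ft from A (one-third of the span from the peak).
ΣF_x = 0: A_x = 0.
ΣF_y = 0: A_y − 5 − ½·2.81·18 − 20 − 35 = 0 → A_y = 85.29 kip.
ΣM about A: M_A − 5·9.4 − (½·2.81·18)·15.3 − 20·4.7 − 35·21 = 0 → M_A = 1263 kip·ft.

A_x = 0, A_y = 85.29 kip, M_A = 1263 kip·ft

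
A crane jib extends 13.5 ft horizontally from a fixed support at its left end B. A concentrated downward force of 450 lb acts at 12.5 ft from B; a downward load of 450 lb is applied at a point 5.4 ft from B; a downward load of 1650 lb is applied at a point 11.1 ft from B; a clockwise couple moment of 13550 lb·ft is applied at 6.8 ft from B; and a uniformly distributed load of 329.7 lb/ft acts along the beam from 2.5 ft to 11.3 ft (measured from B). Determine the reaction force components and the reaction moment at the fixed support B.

Resultant of the distributed load: 329.7 × 8.8 = 2901.36 lb at 6.9 ft from B.
ΣF_x = 0: B_x = 0.
ΣF_y = 0: B_y − 450 − 450 − 1650 − 329.7·8.8 = 0 → B_y = 5451 lb.
ΣM about B: M_B − 450·12.5 − 450·5.4 − 1650·11.1 − 13550 − (329.7·8.8)·6.9 = 0 → M_B = 59940 lb·ft.

B_x = 0, B_y = 5451 lb, M_B = 59940 lb·ft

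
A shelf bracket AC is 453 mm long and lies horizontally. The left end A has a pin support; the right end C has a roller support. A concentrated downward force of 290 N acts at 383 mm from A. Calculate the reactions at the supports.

ΣM about A: C_y·453 − 290·383 = 0 → C_y = 111070/453 = 245.188 ≈ 245.2 N.
ΣF_y = 0: A_y + 245.188 − 290 = 0 → A_y = 44.81 N.
ΣF_x = 0: no horizontal applied forces, so A_x = 0.

A_x = 0, A_y = 44.81 N, C_y = 245.2 N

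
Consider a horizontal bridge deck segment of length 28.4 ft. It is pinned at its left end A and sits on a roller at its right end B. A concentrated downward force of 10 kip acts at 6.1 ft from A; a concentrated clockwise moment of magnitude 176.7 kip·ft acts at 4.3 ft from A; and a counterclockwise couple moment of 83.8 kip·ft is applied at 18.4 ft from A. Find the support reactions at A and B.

Moments about A: B_y·28.4 − 10·6.1 − 176.7 + 83.8 = 0 → B_y = 153.9/28.4 = 5.41901 ≈ 5.419 kip.
ΣF_y = 0: A_y + 5.41901 − 10 = 0 → A_y = 4.581 kip.
ΣF_x = 0: no horizontal applied forces, so A_x = 0.

A_x = 0, A_y = 4.581 kip, B_y = 5.419 kip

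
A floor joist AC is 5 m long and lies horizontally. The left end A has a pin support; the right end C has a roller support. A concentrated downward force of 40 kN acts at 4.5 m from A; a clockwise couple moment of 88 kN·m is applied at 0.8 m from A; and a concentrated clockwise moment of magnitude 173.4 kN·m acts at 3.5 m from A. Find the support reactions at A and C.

ΣM about A: C_y·5 − 40·4.5 − 88 − 173.4 = 0 → C_y = 441.4/5 = 88.28 kN.
ΣF_y = 0: A_y + 88.28 − 40 = 0 → A_y = -48.28 kN.
ΣF_x = 0: no horizontal applied forces, so A_x = 0.

A_x = 0, A_y = -48.28 kN, C_y = 88.28 kN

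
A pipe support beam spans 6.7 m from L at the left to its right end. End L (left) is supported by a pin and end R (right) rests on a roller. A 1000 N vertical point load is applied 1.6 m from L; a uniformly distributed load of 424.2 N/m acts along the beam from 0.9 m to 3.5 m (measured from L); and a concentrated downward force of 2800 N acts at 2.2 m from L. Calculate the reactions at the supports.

Resultant of the distributed load: 424.2 × 2.6 = 1102.92 N at 2.2 m from L.
Moments about L: R_y·6.7 − 1000·1.6 − (424.2·2.6)·2.2 − 2800·2.2 = 0 → R_y = 10186.424/6.7 = 1520.36 ≈ 1520 N.
ΣF_y = 0: L_y + 1520.36 − 1000 − 424.2·2.6 − 2800 = 0 → L_y = 3383 N.
ΣF_x = 0: no horizontal applied forces, so L_x = 0.

L_x = 0, L_y = 3383 N, R_y = 1520 N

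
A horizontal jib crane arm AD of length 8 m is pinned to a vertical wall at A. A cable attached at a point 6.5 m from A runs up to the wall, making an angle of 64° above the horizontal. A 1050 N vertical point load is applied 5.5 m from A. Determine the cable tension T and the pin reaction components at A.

ΣM about A: T·sin64°·6.5 − 1050·5.5 = 0 → T = 5775/(6.5·0.898794) = 988.504 ≈ 988.5 N.
ΣF_x = 0: A_x − T·cos64° = 0 → A_x = 988.504 × 0.438371 = 433.3 N.
ΣF_y = 0: A_y + T·sin64° − 1050 = 0 → A_y = 1050 − 988.504 × 0.898794 = 161.5 N.

T = 988.5 N, A_x = 433.3 N, A_y = 161.5 N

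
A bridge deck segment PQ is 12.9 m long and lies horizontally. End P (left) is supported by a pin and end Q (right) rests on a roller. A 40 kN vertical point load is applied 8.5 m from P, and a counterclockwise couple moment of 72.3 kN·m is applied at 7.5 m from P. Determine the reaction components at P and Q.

ΣM about P: Q_y·12.9 − 40·8.5 + 72.3 = 0 → Q_y = 267.7/12.9 = 20.7519 ≈ 20.75 kN.
ΣF_y = 0: P_y + 20.7519 − 40 = 0 → P_y = 19.25 kN.
ΣF_x = 0: no horizontal applied forces, so P_x = 0.

P_x = 0, P_y = 19.25 kN, Q_y = 20.75 kN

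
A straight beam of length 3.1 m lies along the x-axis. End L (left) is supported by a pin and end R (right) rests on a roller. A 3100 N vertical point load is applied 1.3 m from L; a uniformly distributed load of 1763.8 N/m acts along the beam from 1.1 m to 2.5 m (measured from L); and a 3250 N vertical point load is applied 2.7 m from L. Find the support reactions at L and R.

Resultant of the distributed load: 1763.8 × 1.4 = 2469.32 N at 1.8 m from L.
Moments about L: R_y·3.1 − 3100·1.3 − (1763.8·1.4)·1.8 − 3250·2.7 = 0 → R_y = 17249.776/3.1 = 5564.44 ≈ 5564 N.
ΣF_y = 0: L_y + 5564.44 − 3100 − 1763.8·1.4 − 3250 = 0 → L_y = 3255 N.
ΣF_x = 0: no horizontal applied forces, so L_x = 0.

L_x = 0, L_y = 3255 N, R_y = 5564 N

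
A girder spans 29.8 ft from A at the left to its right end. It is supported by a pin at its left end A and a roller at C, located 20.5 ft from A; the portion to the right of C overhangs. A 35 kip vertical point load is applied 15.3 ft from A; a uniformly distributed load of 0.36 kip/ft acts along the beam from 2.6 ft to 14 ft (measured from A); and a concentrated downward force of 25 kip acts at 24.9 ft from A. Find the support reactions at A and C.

Resultant of the distributed load: 0.36 × 11.4 = 4.104 kip at 8.3 ft from A.
Taking moments about A: C_y·20.5 − 35·15.3 − (0.36·11.4)·8.3 − 25·24.9 = 0 → C_y = 1192.0632/20.5 = 58.1494 ≈ 58.15 kip.
ΣF_y = 0: A_y + 58.1494 − 35 − 0.36·11.4 − 25 = 0 → A_y = 5.955 kip.
ΣF_x = 0: no horizontal applied forces, so A_x = 0.

A_x = 0, A_y = 5.955 kip, C_y = 58.15 kip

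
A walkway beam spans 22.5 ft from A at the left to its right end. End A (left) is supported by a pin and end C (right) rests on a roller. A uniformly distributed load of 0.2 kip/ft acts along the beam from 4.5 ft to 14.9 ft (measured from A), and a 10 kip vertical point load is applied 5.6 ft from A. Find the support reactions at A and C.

A_x = 0, A_y = 8.694 kip, C_y = 3.386 kip

Resultant of the distributed load: 0.2 × 10.4 = 2.08 kip at 9.7 ft from A.
Moments about A: C_y·22.5 − (0.2·10.4)·9.7 − 10·5.6 = 0 → C_y = 76.176/22.5 = 3.3856 ≈ 3.386 kip.
ΣF_y = 0: A_y + 3.3856 − 0.2·10.4 − 10 = 0 → A_y = 8.694 kip.
ΣF_x = 0: no horizontal applied forces, so A_x = 0.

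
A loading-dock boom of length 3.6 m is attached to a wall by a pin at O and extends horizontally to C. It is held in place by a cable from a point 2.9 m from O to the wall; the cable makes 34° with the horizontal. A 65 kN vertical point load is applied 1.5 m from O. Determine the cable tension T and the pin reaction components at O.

ΣM about O: T·sin34°·2.9 − 65·1.5 = 0 → T = 97.5/(2.9·0.559193) = 60.1236 ≈ 60.12 kN.
ΣF_x = 0: O_x − T·cos34° = 0 → O_x = 60.1236 × 0.829038 = 49.84 kN.
ΣF_y = 0: O_y + T·sin34° − 65 = 0 → O_y = 65 − 60.1236 × 0.559193 = 31.38 kN.

T = 60.12 kN, O_x = 49.84 kN, O_y = 31.38 kN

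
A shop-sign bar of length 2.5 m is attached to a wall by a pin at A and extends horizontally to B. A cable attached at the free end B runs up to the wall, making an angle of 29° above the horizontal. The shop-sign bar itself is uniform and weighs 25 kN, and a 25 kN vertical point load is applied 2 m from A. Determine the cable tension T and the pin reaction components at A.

ΣM about A: T·sin29°·2.5 − 25·1.25 − 25·2 = 0 → T = 81.25/(2.5·0.48481) = 67.0366 ≈ 67.04 kN.
ΣF_x = 0: A_x − T·cos29° = 0 → A_x = 67.0366 × 0.87462 = 58.63 kN.
ΣF_y = 0: A_y + T·sin29° − 25 − 25 = 0 → A_y = 50 − 67.0366 × 0.48481 = 17.50 kN.

T = 67.04 kN, A_x = 58.63 kN, A_y = 17.50 kN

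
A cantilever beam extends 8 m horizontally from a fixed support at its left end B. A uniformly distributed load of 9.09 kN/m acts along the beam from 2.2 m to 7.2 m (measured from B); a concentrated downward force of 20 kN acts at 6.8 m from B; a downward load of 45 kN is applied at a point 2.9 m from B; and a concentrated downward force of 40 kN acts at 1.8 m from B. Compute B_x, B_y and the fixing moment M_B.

Resultant of the distributed load: 9.09 × 5 = 45.45 kN at 4.7 m from B.
ΣF_x = 0: B_x = 0.
ΣF_y = 0: B_y − 9.09·5 − 20 − 45 − 40 = 0 → B_y = 150.4 kN.
ΣM about B: M_B − (9.09·5)·4.7 − 20·6.8 − 45·2.9 − 40·1.8 = 0 → M_B = 552.1 kN·m.

B_x = 0, B_y = 150.4 kN, M_B = 552.1 kN·m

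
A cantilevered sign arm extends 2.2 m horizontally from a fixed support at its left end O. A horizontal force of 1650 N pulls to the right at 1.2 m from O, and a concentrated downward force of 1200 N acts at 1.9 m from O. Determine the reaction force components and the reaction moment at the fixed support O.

ΣF_x = 0: O_x + 1650 = 0 → O_x = -1650 N.
ΣF_y = 0: O_y − 1200 = 0 → O_y = 1200 N.
ΣM about O: M_O − 1200·1.9 = 0 → M_O = 2280 N·m.

O_x = -1650 N, O_y = 1200 N, M_O = 2280 N·m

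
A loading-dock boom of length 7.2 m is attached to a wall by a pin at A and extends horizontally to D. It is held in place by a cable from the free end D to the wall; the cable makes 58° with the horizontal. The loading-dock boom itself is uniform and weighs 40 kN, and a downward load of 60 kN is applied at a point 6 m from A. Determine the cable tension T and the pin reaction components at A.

ΣM about A: T·sin58°·7.2 − 40·3.6 − 60·6 = 0 → T = 504/(7.2·0.848048) = 82.5425 ≈ 82.54 kN.
ΣF_x = 0: A_x − T·cos58° = 0 → A_x = 82.5425 × 0.529919 = 43.74 kN.
ΣF_y = 0: A_y + T·sin58° − 40 − 60 = 0 → A_y = 100 − 82.5425 × 0.848048 = 30.00 kN.

T = 82.54 kN, A_x = 43.74 kN, A_y = 30.00 kN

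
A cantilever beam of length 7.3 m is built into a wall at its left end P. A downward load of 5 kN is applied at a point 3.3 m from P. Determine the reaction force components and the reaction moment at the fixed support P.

P_x = 0, P_y = 5.000 kN, M_P = 16.50 kN·m

ΣF_x = 0: P_x = 0.
ΣF_y = 0: P_y − 5 = 0 → P_y = 5.000 kN.
ΣM about P: M_P − 5·3.3 = 0 → M_P = 16.50 kN·m.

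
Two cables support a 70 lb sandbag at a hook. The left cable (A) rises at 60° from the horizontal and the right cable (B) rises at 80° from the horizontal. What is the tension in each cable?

T_A = 18.91 lb, T_B = 54.45 lb

ΣF_x = 0: −T_A·cos60° + T_B·cos80° = 0 → T_B = 2.87939·T_A.
ΣF_y = 0: T_A·sin60° + T_B·sin80° = 70.
Substitute: T_A·(0.866025 + 2.87939·0.984808) = 70 → T_A = 18.9104 ≈ 18.91 lb.
Then T_B = 2.87939 × 18.9104 = 54.45 lb.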